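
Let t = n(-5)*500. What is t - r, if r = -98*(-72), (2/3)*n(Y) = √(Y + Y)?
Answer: -7056 + 750*I*√10 ≈ -7056.0 + 2371.7*I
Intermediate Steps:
n(Y) = 3*√2*√Y/2 (n(Y) = 3*√(Y + Y)/2 = 3*√(2*Y)/2 = 3*(√2*√Y)/2 = 3*√2*√Y/2)
r = 7056
t = 750*I*√10 (t = (3*√2*√(-5)/2)*500 = (3*√2*(I*√5)/2)*500 = (3*I*√10/2)*500 = 750*I*√10 ≈ 2371.7*I)
t - r = 750*I*√10 - 1*7056 = 750*I*√10 - 7056 = -7056 + 750*I*√10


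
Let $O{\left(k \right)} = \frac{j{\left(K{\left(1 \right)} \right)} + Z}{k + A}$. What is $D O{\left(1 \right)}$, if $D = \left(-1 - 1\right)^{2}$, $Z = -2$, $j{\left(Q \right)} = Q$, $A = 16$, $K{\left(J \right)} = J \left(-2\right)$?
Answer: $- \frac{16}{17} \approx -0.94118$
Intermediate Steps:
$K{\left(J \right)} = - 2 J$
$D = 4$ ($D = \left(-2\right)^{2} = 4$)
$O{\left(k \right)} = - \frac{4}{16 + k}$ ($O{\left(k \right)} = \frac{\left(-2\right) 1 - 2}{k + 16} = \frac{-2 - 2}{16 + k} = - \frac{4}{16 + k}$)
$D O{\left(1 \right)} = 4 \left(- \frac{4}{16 + 1}\right) = 4 \left(- \frac{4}{17}\right) = - \frac{16}{17}$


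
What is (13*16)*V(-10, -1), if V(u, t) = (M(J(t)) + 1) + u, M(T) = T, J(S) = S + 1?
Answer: -1872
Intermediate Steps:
J(S) = 1 + S
V(u, t) = 2 + t + u (V(u, t) = ((1 + t) + 1) + u = (2 + t) + u = 2 + t + u)
(13*16)*V(-10, -1) = (13*16)*(2 - 1 - 10) = 208*(-9) = -1872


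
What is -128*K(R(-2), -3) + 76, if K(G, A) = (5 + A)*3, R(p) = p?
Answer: -692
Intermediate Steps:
K(G, A) = 15 + 3*A
-128*K(R(-2), -3) + 76 = -128*(15 + 3*(-3)) + 76 = -128*(15 - 9) + 76 = -128*6 + 76 = -768 + 76 = -692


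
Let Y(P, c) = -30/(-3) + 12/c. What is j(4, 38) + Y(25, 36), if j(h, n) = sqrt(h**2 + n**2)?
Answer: 31/3 + 2*sqrt(365) ≈ 48.543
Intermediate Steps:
Y(P, c) = 10 + 12/c (Y(P, c) = -30*(-1/3) + 12/c = 10 + 12/c)
j(4, 38) + Y(25, 36) = sqrt(4**2 + 38**2) + (10 + 12/36) = sqrt(16 + 1444) + (10 + 12*(1/36)) = sqrt(1460) + (10 + 1/3) = 2*sqrt(365) + 31/3 = 31/3 + 2*sqrt(365)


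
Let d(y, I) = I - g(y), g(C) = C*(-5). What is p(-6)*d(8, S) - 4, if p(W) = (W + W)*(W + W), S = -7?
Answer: 4748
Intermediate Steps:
g(C) = -5*C
p(W) = 4*W² (p(W) = (2*W)*(2*W) = 4*W²)
d(y, I) = I + 5*y (d(y, I) = I - (-5)*y = I + 5*y)
p(-6)*d(8, S) - 4 = (4*(-6)²)*(-7 + 5*8) - 4 = (4*36)*(-7 + 40) - 4 = 144*33 - 4 = 4752 - 4 = 4748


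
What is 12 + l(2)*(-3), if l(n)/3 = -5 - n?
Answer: 75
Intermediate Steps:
l(n) = -15 - 3*n (l(n) = 3*(-5 - n) = -15 - 3*n)
12 + l(2)*(-3) = 12 + (-15 - 3*2)*(-3) = 12 + (-15 - 6)*(-3) = 12 - 21*(-3) = 12 + 63 = 75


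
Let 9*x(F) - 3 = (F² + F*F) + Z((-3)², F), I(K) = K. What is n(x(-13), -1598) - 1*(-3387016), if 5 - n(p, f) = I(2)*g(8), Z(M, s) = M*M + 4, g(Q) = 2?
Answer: 3387017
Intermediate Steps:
Z(M, s) = 4 + M² (Z(M, s) = M² + 4 = 4 + M²)
x(F) = 88/9 + 2*F²/9 (x(F) = ⅓ + ((F² + F*F) + (4 + ((-3)²)²))/9 = ⅓ + ((F² + F²) + (4 + 9²))/9 = ⅓ + (2*F² + (4 + 81))/9 = ⅓ + (2*F² + 85)/9 = ⅓ + (85 + 2*F²)/9 = ⅓ + (85/9 + 2*F²/9) = 88/9 + 2*F²/9)
n(p, f) = 1 (n(p, f) = 5 - 2*2 = 5 - 1*4 = 5 - 4 = 1)
n(x(-13), -1598) - 1*(-3387016) = 1 - 1*(-3387016) = 1 + 3387016 = 3387017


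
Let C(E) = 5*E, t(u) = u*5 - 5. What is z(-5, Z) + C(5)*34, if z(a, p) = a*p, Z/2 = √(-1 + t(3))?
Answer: 820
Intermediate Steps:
t(u) = -5 + 5*u (t(u) = 5*u - 5 = -5 + 5*u)
Z = 6 (Z = 2*√(-1 + (-5 + 5*3)) = 2*√(-1 + (-5 + 15)) = 2*√(-1 + 10) = 2*√9 = 2*3 = 6)
z(-5, Z) + C(5)*34 = -5*6 + (5*5)*34 = -30 + 25*34 = -30 + 850 = 820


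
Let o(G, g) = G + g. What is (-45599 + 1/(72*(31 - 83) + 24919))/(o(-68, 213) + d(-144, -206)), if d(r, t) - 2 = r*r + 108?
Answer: -965558824/444484425 ≈ -2.1723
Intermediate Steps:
d(r, t) = 110 + r² (d(r, t) = 2 + (r*r + 108) = 2 + (r² + 108) = 2 + (108 + r²) = 110 + r²)
(-45599 + 1/(72*(31 - 83) + 24919))/(o(-68, 213) + d(-144, -206)) = (-45599 + 1/(72*(31 - 83) + 24919))/((-68 + 213) + (110 + (-144)²)) = (-45599 + 1/(72*(-52) + 24919))/(145 + (110 + 20736)) = (-45599 + 1/(-3744 + 24919))/(145 + 20846) = (-45599 + 1/21175)/20991 = (-45599 + 1/21175)*(1/20991) = -965558824/21175*1/20991 = -965558824/444484425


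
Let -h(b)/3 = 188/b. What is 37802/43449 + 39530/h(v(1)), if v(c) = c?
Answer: -94234369/1361402 ≈ -69.219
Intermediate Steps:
h(b) = -564/b
37802/43449 + 39530/h(v(1)) = 37802/43449 + 39530/((-564/1)) = 37802*(1/43449) + 39530/((-564*1)) = 37802/43449 + 39530/(-564) = 37802/43449 + 39530*(-1/564) = 37802/43449 - 19765/282 = -94234369/1361402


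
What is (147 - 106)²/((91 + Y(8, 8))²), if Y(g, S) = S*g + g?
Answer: 1681/26569 ≈ 0.063269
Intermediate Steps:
Y(g, S) = g + S*g
(147 - 106)²/((91 + Y(8, 8))²) = (147 - 106)²/((91 + 8*(1 + 8))²) = 41²/((91 + 8*9)²) = 1681/((91 + 72)²) = 1681/(163²) = 1681/26569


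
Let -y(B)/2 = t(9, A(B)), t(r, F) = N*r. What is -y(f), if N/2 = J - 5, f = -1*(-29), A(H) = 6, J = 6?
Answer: 36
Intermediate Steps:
f = 29
N = 2 (N = 2*(6 - 5) = 2*1 = 2)
t(r, F) = 2*r
y(B) = -36 (y(B) = -4*9 = -2*18 = -36)
-y(f) = -1*(-36) = 36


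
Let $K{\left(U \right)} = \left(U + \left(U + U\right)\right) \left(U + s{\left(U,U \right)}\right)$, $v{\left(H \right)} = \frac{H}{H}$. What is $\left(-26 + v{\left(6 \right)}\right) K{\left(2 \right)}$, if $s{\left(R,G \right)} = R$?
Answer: $-600$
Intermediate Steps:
$v{\left(H \right)} = 1$
$K{\left(U \right)} = 6 U^{2}$ ($K{\left(U \right)} = \left(U + \left(U + U\right)\right) \left(U + U\right) = \left(U + 2 U\right) 2 U = 3 U 2 U = 6 U^{2}$)
$\left(-26 + v{\left(6 \right)}\right) K{\left(2 \right)} = \left(-26 + 1\right) 6 \cdot 2^{2} = - 25 \cdot 6 \cdot 4 = \left(-25\right) 24 = -600$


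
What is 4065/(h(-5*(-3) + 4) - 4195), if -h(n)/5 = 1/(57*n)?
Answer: -880479/908638 ≈ -0.96901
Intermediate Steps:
h(n) = -5/(57*n)
4065/(h(-5*(-3) + 4) - 4195) = 4065/(-5/(57*(-5*(-3) + 4)) - 4195) = 4065/(-5/(57*(15 + 4)) - 4195) = 4065/(-5/57/19 - 4195) = 4065/(-5/57*1/19 - 4195) = 4065/(-5/1083 - 4195) = 4065/(-4543190/1083) = 4065*(-1083/4543190) = -880479/908638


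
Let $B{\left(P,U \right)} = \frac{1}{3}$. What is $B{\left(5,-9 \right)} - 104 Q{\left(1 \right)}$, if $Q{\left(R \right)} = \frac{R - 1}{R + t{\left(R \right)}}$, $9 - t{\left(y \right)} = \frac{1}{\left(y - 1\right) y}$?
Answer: $\frac{1}{3} \approx 0.33333$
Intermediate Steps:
$t{\left(y \right)} = 9 - \frac{1}{y \left(-1 + y\right)}$ ($t{\left(y \right)} = 9 - \frac{1}{\left(y - 1\right) y} = 9 - \frac{1}{\left(-1 + y\right) y} = 9 - \frac{1}{y \left(-1 + y\right)}$)
$B{\left(P,U \right)} = \frac{1}{3}$
$Q{\left(R \right)} = \frac{-1 + R}{R + \frac{-1 - 9 R + 9 R^{2}}{R \left(-1 + R\right)}}$ ($Q{\left(R \right)} = \frac{R - 1}{R + \frac{-1 - 9 R + 9 R^{2}}{R \left(-1 + R\right)}} = \frac{-1 + R}{R + \frac{-1 - 9 R + 9 R^{2}}{R \left(-1 + R\right)}}$)
$B{\left(5,-9 \right)} - 104 Q{\left(1 \right)} = \frac{1}{3} - 104 \cdot 1 \left(-1 + 1\right)^{2} \frac{1}{-1 + 1^{3} - 9 + 8 \cdot 1^{2}} = \frac{1}{3} - 104 \cdot 1 \cdot 0^{2} \frac{1}{-1 + 1 - 9 + 8 \cdot 1} = \frac{1}{3} - 104 \cdot 1 \cdot 0 \frac{1}{-1 + 1 - 9 + 8} = \frac{1}{3} - 104 \cdot 1 \cdot 0 \frac{1}{-1} = \frac{1}{3} - 104 \cdot 1 \cdot 0 \left(-1\right) = \frac{1}{3} - 0 = \frac{1}{3} + 0 = \frac{1}{3}$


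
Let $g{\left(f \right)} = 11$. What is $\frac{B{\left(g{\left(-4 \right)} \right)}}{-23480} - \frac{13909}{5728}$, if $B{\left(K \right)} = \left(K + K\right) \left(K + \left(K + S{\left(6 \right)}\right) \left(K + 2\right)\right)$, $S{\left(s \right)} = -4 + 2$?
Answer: $- \frac{42839171}{16811680} \approx -2.5482$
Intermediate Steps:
$S{\left(s \right)} = -2$
$B{\left(K \right)} = 2 K \left(K + \left(-2 + K\right) \left(2 + K\right)\right)$ ($B{\left(K \right)} = \left(K + K\right) \left(K + \left(K - 2\right) \left(K + 2\right)\right) = 2 K \left(K + \left(-2 + K\right) \left(2 + K\right)\right)$)
$\frac{B{\left(g{\left(-4 \right)} \right)}}{-23480} - \frac{13909}{5728} = \frac{2 \cdot 11 \left(-4 + 11 + 11^{2}\right)}{-23480} - \frac{13909}{5728} = 2 \cdot 11 \left(-4 + 11 + 121\right) \left(- \frac{1}{23480}\right) - \frac{13909}{5728} = 2 \cdot 11 \cdot 128 \left(- \frac{1}{23480}\right) - \frac{13909}{5728} = 2816 \left(- \frac{1}{23480}\right) - \frac{13909}{5728} = - \frac{352}{2935} - \frac{13909}{5728} = - \frac{42839171}{16811680}$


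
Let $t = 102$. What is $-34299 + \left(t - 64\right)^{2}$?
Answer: $-32855$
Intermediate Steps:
$-34299 + \left(t - 64\right)^{2} = -34299 + \left(102 - 64\right)^{2} = -34299 + 38^{2} = -34299 + 1444 = -32855$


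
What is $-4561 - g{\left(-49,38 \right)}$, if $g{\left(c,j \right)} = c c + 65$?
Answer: $-7027$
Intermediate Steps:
$g{\left(c,j \right)} = 65 + c^{2}$ ($g{\left(c,j \right)} = c^{2} + 65 = 65 + c^{2}$)
$-4561 - g{\left(-49,38 \right)} = -4561 - \left(65 + \left(-49\right)^{2}\right) = -4561 - \left(65 + 2401\right) = -4561 - 2466 = -7027$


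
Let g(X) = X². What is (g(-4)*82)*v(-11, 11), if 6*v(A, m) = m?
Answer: 7216/3 ≈ 2405.3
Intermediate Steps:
v(A, m) = m/6
(g(-4)*82)*v(-11, 11) = ((-4)²*82)*((⅙)*11) = (16*82)*(11/6) = 1312*(11/6) = 7216/3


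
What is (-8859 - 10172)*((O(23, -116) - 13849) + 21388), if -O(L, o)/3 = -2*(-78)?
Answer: -134568201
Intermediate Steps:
O(L, o) = -468 (O(L, o) = -(-6)*(-78) = -3*156 = -468)
(-8859 - 10172)*((O(23, -116) - 13849) + 21388) = (-8859 - 10172)*((-468 - 13849) + 21388) = -19031*(-14317 + 21388) = -19031*7071 = -134568201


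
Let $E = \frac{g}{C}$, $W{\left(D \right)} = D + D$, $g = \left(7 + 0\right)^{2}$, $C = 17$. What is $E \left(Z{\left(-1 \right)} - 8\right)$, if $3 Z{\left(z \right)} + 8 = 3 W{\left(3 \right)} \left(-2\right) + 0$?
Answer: $- \frac{196}{3} \approx -65.333$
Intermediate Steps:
$g = 49$ ($g = 7^{2} = 49$)
$W{\left(D \right)} = 2 D$
$E = \frac{49}{17} \approx 2.8824$
$Z{\left(z \right)} = - \frac{44}{3}$ ($Z{\left(z \right)} = - \frac{8}{3} + \frac{3 \cdot 2 \cdot 3 \left(-2\right) + 0}{3} = - \frac{8}{3} + \frac{3 \cdot 6 \left(-2\right) + 0}{3} = - \frac{8}{3} + \frac{18 \left(-2\right) + 0}{3} = - \frac{8}{3} + \frac{-36 + 0}{3} = - \frac{8}{3} + \frac{1}{3} \left(-36\right) = - \frac{8}{3} - 12 = - \frac{44}{3}$)
$E \left(Z{\left(-1 \right)} - 8\right) = \frac{49 \left(- \frac{44}{3} - 8\right)}{17} = \frac{49}{17} \left(- \frac{68}{3}\right) = - \frac{196}{3}$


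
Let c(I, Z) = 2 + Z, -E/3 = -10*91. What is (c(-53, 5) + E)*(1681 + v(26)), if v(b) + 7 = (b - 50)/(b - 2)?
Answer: 4579001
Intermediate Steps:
v(b) = -7 + (-50 + b)/(-2 + b) (v(b) = -7 + (b - 50)/(b - 2) = -7 + (-50 + b)/(-2 + b))
E = 2730 (E = -(-30)*91 = -3*(-910) = 2730)
(c(-53, 5) + E)*(1681 + v(26)) = ((2 + 5) + 2730)*(1681 + 6*(-6 - 1*26)/(-2 + 26)) = (7 + 2730)*(1681 + 6*(-6 - 26)/24) = 2737*(1681 + 6*(1/24)*(-32)) = 2737*(1681 - 8) = 2737*1673 = 4579001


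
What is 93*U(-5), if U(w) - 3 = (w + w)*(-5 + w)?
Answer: 9579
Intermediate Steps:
U(w) = 3 + 2*w*(-5 + w) (U(w) = 3 + (w + w)*(-5 + w) = 3 + (2*w)*(-5 + w) = 3 + 2*w*(-5 + w))
93*U(-5) = 93*(3 - 10*(-5) + 2*(-5)²) = 93*(3 + 50 + 2*25) = 93*(3 + 50 + 50) = 93*103 = 9579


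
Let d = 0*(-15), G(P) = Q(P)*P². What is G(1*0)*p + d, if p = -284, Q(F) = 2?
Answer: 0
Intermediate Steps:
G(P) = 2*P²
d = 0
G(1*0)*p + d = (2*(1*0)²)*(-284) + 0 = (2*0²)*(-284) + 0 = (2*0)*(-284) + 0 = 0*(-284) + 0 = 0 + 0 = 0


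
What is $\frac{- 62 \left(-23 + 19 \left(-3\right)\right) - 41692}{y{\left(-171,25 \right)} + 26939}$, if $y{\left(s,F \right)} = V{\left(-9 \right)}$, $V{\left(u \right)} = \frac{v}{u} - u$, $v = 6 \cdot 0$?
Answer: $- \frac{9183}{6737} \approx -1.3631$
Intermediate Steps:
$v = 0$
$V{\left(u \right)} = - u$ ($V{\left(u \right)} = \frac{0}{u} - u = 0 - u = - u$)
$y{\left(s,F \right)} = 9$ ($y{\left(s,F \right)} = \left(-1\right) \left(-9\right) = 9$)
$\frac{- 62 \left(-23 + 19 \left(-3\right)\right) - 41692}{y{\left(-171,25 \right)} + 26939} = \frac{- 62 \left(-23 + 19 \left(-3\right)\right) - 41692}{9 + 26939} = \frac{- 62 \left(-23 - 57\right) - 41692}{26948} = \left(\left(-62\right) \left(-80\right) - 41692\right) \frac{1}{26948} = \left(4960 - 41692\right) \frac{1}{26948} = \left(-36732\right) \frac{1}{26948} = - \frac{9183}{6737}$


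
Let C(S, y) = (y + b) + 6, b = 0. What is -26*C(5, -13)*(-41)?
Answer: -7462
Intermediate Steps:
C(S, y) = 6 + y (C(S, y) = (y + 0) + 6 = y + 6 = 6 + y)
-26*C(5, -13)*(-41) = -26*(6 - 13)*(-41) = -26*(-7)*(-41) = 182*(-41) = -7462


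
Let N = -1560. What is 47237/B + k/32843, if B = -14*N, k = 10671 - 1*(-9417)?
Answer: 1990126711/717291120 ≈ 2.7745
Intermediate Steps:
k = 20088 (k = 10671 + 9417 = 20088)
B = 21840 (B = -14*(-1560) = 21840)
47237/B + k/32843 = 47237/21840 + 20088/32843 = 1990126711/717291120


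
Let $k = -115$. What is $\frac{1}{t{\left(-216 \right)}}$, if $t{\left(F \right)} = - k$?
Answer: $\frac{1}{115} \approx 0.0086956$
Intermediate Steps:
$t{\left(F \right)} = 115$ ($t{\left(F \right)} = \left(-1\right) \left(-115\right) = 115$)
$\frac{1}{t{\left(-216 \right)}} = \frac{1}{115}$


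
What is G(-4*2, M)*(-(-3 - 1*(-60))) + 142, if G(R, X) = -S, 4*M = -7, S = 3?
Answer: 313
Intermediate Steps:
M = -7/4 (M = (1/4)*(-7) = -7/4 ≈ -1.7500)
G(R, X) = -3 (G(R, X) = -1*3 = -3)
G(-4*2, M)*(-(-3 - 1*(-60))) + 142 = -(-3)*(-3 - 1*(-60)) + 142 = -(-3)*(-3 + 60) + 142 = -(-3)*57 + 142 = -3*(-57) + 142 = 171 + 142 = 313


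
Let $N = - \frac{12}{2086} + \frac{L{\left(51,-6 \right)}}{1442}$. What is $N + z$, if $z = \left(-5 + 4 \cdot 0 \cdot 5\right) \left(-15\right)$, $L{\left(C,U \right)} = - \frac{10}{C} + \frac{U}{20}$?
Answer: $\frac{8217650443}{109577580} \approx 74.994$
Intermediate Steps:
$L{\left(C,U \right)} = - \frac{10}{C} + \frac{U}{20}$ ($L{\left(C,U \right)} = - \frac{10}{C} + U \frac{1}{20} = - \frac{10}{C} + \frac{U}{20}$)
$z = 75$ ($z = \left(-5 + 0 \cdot 5\right) \left(-15\right) = \left(-5 + 0\right) \left(-15\right) = \left(-5\right) \left(-15\right) = 75$)
$N = - \frac{668057}{109577580}$ ($N = - \frac{12}{2086} + \frac{- \frac{10}{51} + \frac{1}{20} \left(-6\right)}{1442} = \left(-12\right) \frac{1}{2086} + \left(\left(-10\right) \frac{1}{51} - \frac{3}{10}\right) \frac{1}{1442} = - \frac{6}{1043} + \left(- \frac{10}{51} - \frac{3}{10}\right) \frac{1}{1442} = - \frac{6}{1043} - \frac{253}{735420} = - \frac{668057}{109577580} \approx -0.0060967$)
$N + z = - \frac{668057}{109577580} + 75 = \frac{8217650443}{109577580}$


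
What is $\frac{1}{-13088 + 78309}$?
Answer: $\frac{1}{65221} \approx 1.5332 \cdot 10^{-5}$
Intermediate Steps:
$\frac{1}{-13088 + 78309} = \frac{1}{65221}$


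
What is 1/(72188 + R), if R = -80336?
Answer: -1/8148 ≈ -0.00012273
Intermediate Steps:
1/(72188 + R) = 1/(72188 - 80336) = 1/(-8148) = -1/8148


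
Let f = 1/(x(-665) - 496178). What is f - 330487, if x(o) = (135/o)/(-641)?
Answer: -13979819215279662/42300663007 ≈ -3.3049e+5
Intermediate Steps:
x(o) = -135/(641*o) (x(o) = (135/o)*(-1/641) = -135/(641*o))
f = -85253/42300663007 (f = 1/(-135/641/(-665) - 496178) = 1/(-135/641*(-1/665) - 496178) = 1/(27/85253 - 496178) = 1/(-42300663007/85253) = -85253/42300663007 ≈ -2.0154e-6)
f - 330487 = -85253/42300663007 - 330487 = -13979819215279662/42300663007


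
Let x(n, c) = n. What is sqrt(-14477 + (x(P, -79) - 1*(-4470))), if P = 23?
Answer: 16*I*sqrt(39) ≈ 99.92*I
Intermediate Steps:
sqrt(-14477 + (x(P, -79) - 1*(-4470))) = sqrt(-14477 + (23 - 1*(-4470))) = sqrt(-14477 + (23 + 4470)) = sqrt(-14477 + 4493) = sqrt(-9984) = 16*I*sqrt(39)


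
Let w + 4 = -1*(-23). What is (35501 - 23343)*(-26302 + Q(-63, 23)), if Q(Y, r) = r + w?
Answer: -319269080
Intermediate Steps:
w = 19 (w = -4 - 1*(-23) = -4 + 23 = 19)
Q(Y, r) = 19 + r (Q(Y, r) = r + 19 = 19 + r)
(35501 - 23343)*(-26302 + Q(-63, 23)) = (35501 - 23343)*(-26302 + (19 + 23)) = 12158*(-26302 + 42) = 12158*(-26260) = -319269080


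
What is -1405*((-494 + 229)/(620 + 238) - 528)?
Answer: 636871045/858 ≈ 7.4227e+5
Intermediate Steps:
-1405*((-494 + 229)/(620 + 238) - 528) = -1405*(-265/858 - 528) = -1405*(-453289/858) = 636871045/858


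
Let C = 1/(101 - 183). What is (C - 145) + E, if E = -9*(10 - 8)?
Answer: -13367/82 ≈ -163.01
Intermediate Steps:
C = -1/82 (C = 1/(-82) = -1/82 ≈ -0.012195)
E = -18 (E = -9*2 = -18)
(C - 145) + E = (-1/82 - 145) - 18 = -11891/82 - 18 = -13367/82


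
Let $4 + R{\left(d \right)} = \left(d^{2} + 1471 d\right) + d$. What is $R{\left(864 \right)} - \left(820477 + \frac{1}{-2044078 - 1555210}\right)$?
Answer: $\frac{4311309950025}{3599288} \approx 1.1978 \cdot 10^{6}$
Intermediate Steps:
$R{\left(d \right)} = -4 + d^{2} + 1472 d$ ($R{\left(d \right)} = -4 + \left(\left(d^{2} + 1471 d\right) + d\right) = -4 + \left(d^{2} + 1472 d\right) = -4 + d^{2} + 1472 d$)
$R{\left(864 \right)} - \left(820477 + \frac{1}{-2044078 - 1555210}\right) = \left(-4 + 864^{2} + 1472 \cdot 864\right) - \left(820477 + \frac{1}{-2044078 - 1555210}\right) = \left(-4 + 746496 + 1271808\right) - \frac{2953133020375}{3599288} = 2018300 - \frac{2953133020375}{3599288} = \frac{4311309950025}{3599288}$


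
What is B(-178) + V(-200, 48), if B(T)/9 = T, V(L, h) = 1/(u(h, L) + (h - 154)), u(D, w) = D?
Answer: -92917/58 ≈ -1602.0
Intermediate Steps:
V(L, h) = 1/(-154 + 2*h) (V(L, h) = 1/(h + (h - 154)) = 1/(h + (-154 + h)) = 1/(-154 + 2*h))
B(T) = 9*T
B(-178) + V(-200, 48) = 9*(-178) + 1/(2*(-77 + 48)) = -1602 + (½)/(-29) = -1602 + (½)*(-1/29) = -1602 - 1/58 = -92917/58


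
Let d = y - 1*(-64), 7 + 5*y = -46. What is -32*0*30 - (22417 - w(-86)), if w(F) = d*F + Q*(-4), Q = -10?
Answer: -134847/5 ≈ -26969.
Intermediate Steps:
y = -53/5 (y = -7/5 + (⅕)*(-46) = -7/5 - 46/5 = -53/5 ≈ -10.600)
d = 267/5 (d = -53/5 - 1*(-64) = -53/5 + 64 = 267/5 ≈ 53.400)
w(F) = 40 + 267*F/5 (w(F) = 267*F/5 - 10*(-4) = 267*F/5 + 40 = 40 + 267*F/5)
-32*0*30 - (22417 - w(-86)) = -32*0*30 - (22417 - (40 + (267/5)*(-86))) = 0*30 - (22417 - (40 - 22962/5)) = 0 - (22417 - 1*(-22762/5)) = 0 - (22417 + 22762/5) = 0 - 1*134847/5 = 0 - 134847/5 = -134847/5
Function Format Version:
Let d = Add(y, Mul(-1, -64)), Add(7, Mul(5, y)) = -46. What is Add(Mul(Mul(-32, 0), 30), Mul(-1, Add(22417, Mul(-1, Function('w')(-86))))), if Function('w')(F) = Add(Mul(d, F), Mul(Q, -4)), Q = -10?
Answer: Rational(-134847, 5) ≈ -26969.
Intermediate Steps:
y = Rational(-53, 5) (y = Add(Rational(-7, 5), Mul(Rational(1, 5), -46)) = Add(Rational(-7, 5), Rational(-46, 5)) = Rational(-53, 5) ≈ -10.600)
d = Rational(267, 5) (d = Add(Rational(-53, 5), Mul(-1, -64)) = Add(Rational(-53, 5), 64) = Rational(267, 5) ≈ 53.400)
Function('w')(F) = Add(40, Mul(Rational(267, 5), F)) (Function('w')(F) = Add(Mul(Rational(267, 5), F), Mul(-10, -4)) = Add(Mul(Rational(267, 5), F), 40) = Add(40, Mul(Rational(267, 5), F)))
Add(Mul(Mul(-32, 0), 30), Mul(-1, Add(22417, Mul(-1, Function('w')(-86))))) = Add(Mul(Mul(-32, 0), 30), Mul(-1, Add(22417, Mul(-1, Add(40, Mul(Rational(267, 5), -86)))))) = Add(Mul(0, 30), Mul(-1, Add(22417, Mul(-1, Add(40, Rational(-22962, 5)))))) = Add(0, Mul(-1, Add(22417, Mul(-1, Rational(-22762, 5))))) = Add(0, Mul(-1, Add(22417, Rational(22762, 5)))) = Add(0, Mul(-1, Rational(134847, 5))) = Add(0, Rational(-134847, 5)) = Rational(-134847, 5)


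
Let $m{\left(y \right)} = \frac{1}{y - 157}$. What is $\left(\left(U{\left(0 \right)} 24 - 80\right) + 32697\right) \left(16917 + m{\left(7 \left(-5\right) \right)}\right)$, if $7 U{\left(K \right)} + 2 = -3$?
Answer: $\frac{105886389791}{192} \approx 5.5149 \cdot 10^{8}$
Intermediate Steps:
$U{\left(K \right)} = - \frac{5}{7}$ ($U{\left(K \right)} = - \frac{2}{7} + \frac{1}{7} \left(-3\right) = - \frac{2}{7} - \frac{3}{7} = - \frac{5}{7}$)
$m{\left(y \right)} = \frac{1}{-157 + y}$
$\left(\left(U{\left(0 \right)} 24 - 80\right) + 32697\right) \left(16917 + m{\left(7 \left(-5\right) \right)}\right) = \left(\left(\left(- \frac{5}{7}\right) 24 - 80\right) + 32697\right) \left(16917 + \frac{1}{-157 + 7 \left(-5\right)}\right) = \left(\left(- \frac{120}{7} - 80\right) + 32697\right) \left(16917 + \frac{1}{-157 - 35}\right) = \left(- \frac{680}{7} + 32697\right) \left(16917 + \frac{1}{-192}\right) = \frac{228199 \left(16917 - \frac{1}{192}\right)}{7} = \frac{228199}{7} \cdot \frac{3248063}{192} = \frac{105886389791}{192}$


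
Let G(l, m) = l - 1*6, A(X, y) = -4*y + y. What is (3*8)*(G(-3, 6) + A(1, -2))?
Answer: -72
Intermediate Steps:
A(X, y) = -3*y
G(l, m) = -6 + l (G(l, m) = l - 6 = -6 + l)
(3*8)*(G(-3, 6) + A(1, -2)) = (3*8)*((-6 - 3) - 3*(-2)) = 24*(-9 + 6) = 24*(-3) = -72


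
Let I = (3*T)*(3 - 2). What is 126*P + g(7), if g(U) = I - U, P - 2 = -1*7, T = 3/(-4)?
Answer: -2557/4 ≈ -639.25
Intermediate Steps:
T = -¾ (T = 3*(-¼) = -¾ ≈ -0.75000)
I = -9/4 (I = (3*(-¾))*(3 - 2) = -9/4*1 = -9/4 ≈ -2.2500)
P = -5 (P = 2 - 1*7 = 2 - 7 = -5)
g(U) = -9/4 - U
126*P + g(7) = 126*(-5) + (-9/4 - 1*7) = -630 + (-9/4 - 7) = -630 - 37/4 = -2557/4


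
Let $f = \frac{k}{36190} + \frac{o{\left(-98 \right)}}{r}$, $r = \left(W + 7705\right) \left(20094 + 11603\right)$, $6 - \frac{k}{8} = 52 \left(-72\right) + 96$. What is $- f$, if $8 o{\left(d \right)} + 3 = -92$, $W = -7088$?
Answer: $- \frac{326680700921}{404439773320} \approx -0.80774$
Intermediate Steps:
$o{\left(d \right)} = - \frac{95}{8}$ ($o{\left(d \right)} = - \frac{3}{8} + \frac{1}{8} \left(-92\right) = - \frac{3}{8} - \frac{23}{2} = - \frac{95}{8}$)
$k = 29232$ ($k = 48 - 8 \left(52 \left(-72\right) + 96\right) = 48 - 8 \left(-3744 + 96\right) = 48 - -29184 = 48 + 29184 = 29232$)
$r = 19557049$ ($r = \left(-7088 + 7705\right) \left(20094 + 11603\right) = 617 \cdot 31697 = 19557049$)
$f = \frac{326680700921}{404439773320}$ ($f = \frac{29232}{36190} - \frac{95}{8 \cdot 19557049} = 29232 \cdot \frac{1}{36190} - \frac{95}{156456392} = \frac{2088}{2585} - \frac{95}{156456392} = \frac{326680700921}{404439773320} \approx 0.80774$)
$- f = \left(-1\right) \frac{326680700921}{404439773320} = - \frac{326680700921}{404439773320}$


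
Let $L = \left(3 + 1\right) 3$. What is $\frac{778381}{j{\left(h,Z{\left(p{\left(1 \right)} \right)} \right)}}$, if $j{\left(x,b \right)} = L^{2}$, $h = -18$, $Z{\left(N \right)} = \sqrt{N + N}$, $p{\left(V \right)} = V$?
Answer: $\frac{778381}{144} \approx 5405.4$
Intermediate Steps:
$Z{\left(N \right)} = \sqrt{2} \sqrt{N}$ ($Z{\left(N \right)} = \sqrt{2 N} = \sqrt{2} \sqrt{N}$)
$L = 12$ ($L = 4 \cdot 3 = 12$)
$j{\left(x,b \right)} = 144$ ($j{\left(x,b \right)} = 12^{2} = 144$)
$\frac{778381}{j{\left(h,Z{\left(p{\left(1 \right)} \right)} \right)}} = \frac{778381}{144}$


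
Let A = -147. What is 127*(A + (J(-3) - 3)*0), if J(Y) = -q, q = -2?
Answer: -18669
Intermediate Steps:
J(Y) = 2 (J(Y) = -1*(-2) = 2)
127*(A + (J(-3) - 3)*0) = 127*(-147 + (2 - 3)*0) = 127*(-147 - 1*0) = 127*(-147 + 0) = 127*(-147) = -18669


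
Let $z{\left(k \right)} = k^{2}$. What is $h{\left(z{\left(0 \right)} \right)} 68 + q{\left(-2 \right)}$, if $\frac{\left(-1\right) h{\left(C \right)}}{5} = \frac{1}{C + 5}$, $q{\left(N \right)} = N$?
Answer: $-70$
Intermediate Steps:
$h{\left(C \right)} = - \frac{5}{5 + C}$ ($h{\left(C \right)} = - \frac{5}{C + 5} = - \frac{5}{5 + C}$)
$h{\left(z{\left(0 \right)} \right)} 68 + q{\left(-2 \right)} = - \frac{5}{5 + 0^{2}} \cdot 68 - 2 = - \frac{5}{5 + 0} \cdot 68 - 2 = - \frac{5}{5} \cdot 68 - 2 = \left(-5\right) \frac{1}{5} \cdot 68 - 2 = \left(-1\right) 68 - 2 = -68 - 2 = -70$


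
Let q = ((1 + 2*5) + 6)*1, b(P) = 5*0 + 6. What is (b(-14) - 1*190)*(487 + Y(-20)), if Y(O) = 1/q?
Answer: -1523520/17 ≈ -89619.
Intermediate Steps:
b(P) = 6 (b(P) = 0 + 6 = 6)
q = 17 (q = ((1 + 10) + 6)*1 = (11 + 6)*1 = 17*1 = 17)
Y(O) = 1/17
(b(-14) - 1*190)*(487 + Y(-20)) = (6 - 1*190)*(487 + 1/17) = (6 - 190)*(8280/17) = -184*8280/17 = -1523520/17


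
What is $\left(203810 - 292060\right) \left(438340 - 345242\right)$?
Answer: $-8215898500$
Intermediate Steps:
$\left(203810 - 292060\right) \left(438340 - 345242\right) = \left(-88250\right) 93098 = -8215898500$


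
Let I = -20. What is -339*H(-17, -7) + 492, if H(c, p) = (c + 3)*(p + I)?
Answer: -127650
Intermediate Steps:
H(c, p) = (-20 + p)*(3 + c) (H(c, p) = (c + 3)*(p - 20) = (3 + c)*(-20 + p) = (-20 + p)*(3 + c))
-339*H(-17, -7) + 492 = -339*(-60 - 20*(-17) + 3*(-7) - 17*(-7)) + 492 = -339*(-60 + 340 - 21 + 119) + 492 = -339*378 + 492 = -128142 + 492 = -127650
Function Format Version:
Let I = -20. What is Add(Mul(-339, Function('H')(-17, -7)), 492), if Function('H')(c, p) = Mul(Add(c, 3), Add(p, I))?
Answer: -127650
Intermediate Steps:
Function('H')(c, p) = Mul(Add(-20, p), Add(3, c)) (Function('H')(c, p) = Mul(Add(c, 3), Add(p, -20)) = Mul(Add(3, c), Add(-20, p)) = Mul(Add(-20, p), Add(3, c)))
Add(Mul(-339, Function('H')(-17, -7)), 492) = Add(Mul(-339, Add(-60, Mul(-20, -17), Mul(3, -7), Mul(-17, -7))), 492) = Add(Mul(-339, Add(-60, 340, -21, 119)), 492) = Add(Mul(-339, 378), 492) = Add(-128142, 492) = -127650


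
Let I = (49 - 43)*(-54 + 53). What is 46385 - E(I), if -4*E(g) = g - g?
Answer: 46385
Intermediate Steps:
I = -6 (I = 6*(-1) = -6)
E(g) = 0 (E(g) = -(g - g)/4 = -¼*0 = 0)
46385 - E(I) = 46385 - 1*0 = 46385 + 0 = 46385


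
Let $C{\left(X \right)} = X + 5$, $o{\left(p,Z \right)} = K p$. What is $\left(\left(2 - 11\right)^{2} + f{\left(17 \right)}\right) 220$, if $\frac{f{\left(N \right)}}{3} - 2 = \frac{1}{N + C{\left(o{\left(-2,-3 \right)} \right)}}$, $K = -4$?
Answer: $19162$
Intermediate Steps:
$o{\left(p,Z \right)} = - 4 p$
$C{\left(X \right)} = 5 + X$
$f{\left(N \right)} = 6 + \frac{3}{13 + N}$ ($f{\left(N \right)} = 6 + \frac{3}{N + \left(5 - -8\right)} = 6 + \frac{3}{N + \left(5 + 8\right)} = 6 + \frac{3}{N + 13} = 6 + \frac{3}{13 + N}$)
$\left(\left(2 - 11\right)^{2} + f{\left(17 \right)}\right) 220 = \left(\left(2 - 11\right)^{2} + \frac{3 \left(27 + 2 \cdot 17\right)}{13 + 17}\right) 220 = \left(\left(-9\right)^{2} + \frac{3 \left(27 + 34\right)}{30}\right) 220 = \left(81 + 3 \cdot \frac{1}{30} \cdot 61\right) 220 = \left(81 + \frac{61}{10}\right) 220 = \frac{871}{10} \cdot 220 = 19162$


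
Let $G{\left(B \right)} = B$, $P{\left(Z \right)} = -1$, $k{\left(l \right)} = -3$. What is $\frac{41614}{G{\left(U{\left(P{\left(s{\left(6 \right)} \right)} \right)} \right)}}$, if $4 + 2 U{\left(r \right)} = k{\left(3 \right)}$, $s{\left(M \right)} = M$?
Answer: $- \frac{83228}{7} \approx -11890.0$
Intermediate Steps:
$U{\left(r \right)} = - \frac{7}{2}$ ($U{\left(r \right)} = -2 + \frac{1}{2} \left(-3\right) = -2 - \frac{3}{2} = - \frac{7}{2}$)
$\frac{41614}{G{\left(U{\left(P{\left(s{\left(6 \right)} \right)} \right)} \right)}} = \frac{41614}{- \frac{7}{2}} = 41614 \left(- \frac{2}{7}\right) = - \frac{83228}{7}$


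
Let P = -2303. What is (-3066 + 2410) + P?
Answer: -2959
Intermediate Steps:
(-3066 + 2410) + P = (-3066 + 2410) - 2303 = -656 - 2303 = -2959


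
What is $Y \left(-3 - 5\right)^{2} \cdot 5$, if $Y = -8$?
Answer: $-2560$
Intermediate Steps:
$Y \left(-3 - 5\right)^{2} \cdot 5 = - 8 \left(-3 - 5\right)^{2} \cdot 5 = - 8 \left(-8\right)^{2} \cdot 5 = \left(-8\right) 64 \cdot 5 = \left(-512\right) 5 = -2560$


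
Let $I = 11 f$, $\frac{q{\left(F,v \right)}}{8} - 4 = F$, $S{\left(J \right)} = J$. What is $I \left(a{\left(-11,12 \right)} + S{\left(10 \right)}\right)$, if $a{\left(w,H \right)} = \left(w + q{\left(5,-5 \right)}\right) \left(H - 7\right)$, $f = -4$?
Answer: $-13860$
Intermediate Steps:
$q{\left(F,v \right)} = 32 + 8 F$
$I = -44$ ($I = 11 \left(-4\right) = -44$)
$a{\left(w,H \right)} = \left(-7 + H\right) \left(72 + w\right)$ ($a{\left(w,H \right)} = \left(w + \left(32 + 8 \cdot 5\right)\right) \left(H - 7\right) = \left(w + \left(32 + 40\right)\right) \left(-7 + H\right) = \left(w + 72\right) \left(-7 + H\right) = \left(72 + w\right) \left(-7 + H\right) = \left(-7 + H\right) \left(72 + w\right)$)
$I \left(a{\left(-11,12 \right)} + S{\left(10 \right)}\right) = - 44 \left(\left(-504 - -77 + 72 \cdot 12 + 12 \left(-11\right)\right) + 10\right) = - 44 \left(\left(-504 + 77 + 864 - 132\right) + 10\right) = - 44 \left(305 + 10\right) = \left(-44\right) 315 = -13860$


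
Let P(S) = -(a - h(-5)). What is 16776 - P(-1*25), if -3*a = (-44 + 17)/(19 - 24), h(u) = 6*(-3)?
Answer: 83961/5 ≈ 16792.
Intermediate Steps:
h(u) = -18
a = -9/5 (a = -(-44 + 17)/(3*(19 - 24)) = -(-9)/(-5) = -(-9)*(-1)/5 = -⅓*27/5 = -9/5 ≈ -1.8000)
P(S) = -81/5 (P(S) = -(-9/5 - 1*(-18)) = -(-9/5 + 18) = -1*81/5 = -81/5)
16776 - P(-1*25) = 16776 - 1*(-81/5) = 16776 + 81/5 = 83961/5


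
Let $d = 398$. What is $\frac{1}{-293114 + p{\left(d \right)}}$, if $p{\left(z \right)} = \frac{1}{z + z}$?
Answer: $- \frac{796}{233318743} \approx -3.4116 \cdot 10^{-6}$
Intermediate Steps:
$p{\left(z \right)} = \frac{1}{2 z}$
$\frac{1}{-293114 + p{\left(d \right)}} = \frac{1}{-293114 + \frac{1}{2 \cdot 398}} = \frac{1}{-293114 + \frac{1}{2} \cdot \frac{1}{398}} = \frac{1}{-293114 + \frac{1}{796}} = \frac{1}{- \frac{233318743}{796}} = - \frac{796}{233318743}$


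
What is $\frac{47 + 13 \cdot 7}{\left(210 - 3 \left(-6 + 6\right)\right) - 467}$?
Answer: $- \frac{138}{257} \approx -0.53697$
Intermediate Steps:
$\frac{47 + 13 \cdot 7}{\left(210 - 3 \left(-6 + 6\right)\right) - 467} = \frac{47 + 91}{\left(210 - 3 \cdot 0\right) - 467} = \frac{138}{\left(210 - 0\right) - 467} = \frac{138}{\left(210 + 0\right) - 467} = \frac{138}{210 - 467} = \frac{138}{-257} = 138 \left(- \frac{1}{257}\right) = - \frac{138}{257}$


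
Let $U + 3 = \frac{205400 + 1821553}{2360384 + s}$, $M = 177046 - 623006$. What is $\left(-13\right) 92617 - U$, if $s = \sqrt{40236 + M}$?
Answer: $\frac{- 2408036 \sqrt{101431} + 2841946849865 i}{2 \left(\sqrt{101431} - 1180192 i\right)} \approx -1.204 \cdot 10^{6} + 0.00023174 i$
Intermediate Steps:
$M = -445960$
$s = 2 i \sqrt{101431}$ ($s = \sqrt{40236 - 445960} = \sqrt{-405724} = 2 i \sqrt{101431} \approx 636.96 i$)
$U = -3 + \frac{2026953}{2360384 + 2 i \sqrt{101431}}$ ($U = -3 + \frac{205400 + 1821553}{2360384 + 2 i \sqrt{101431}} = -3 + \frac{2026953}{2360384 + 2 i \sqrt{101431}} \approx -2.1413 - 0.00023174 i$)
$\left(-13\right) 92617 - U = \left(-13\right) 92617 - \frac{3 \left(- 2 \sqrt{101431} + 1684733 i\right)}{2 \left(\sqrt{101431} - 1180192 i\right)} = -1204021 - \frac{3 \left(- 2 \sqrt{101431} + 1684733 i\right)}{2 \left(\sqrt{101431} - 1180192 i\right)}$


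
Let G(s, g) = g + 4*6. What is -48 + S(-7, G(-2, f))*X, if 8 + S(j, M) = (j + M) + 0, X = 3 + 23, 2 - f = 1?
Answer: 212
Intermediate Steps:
f = 1 (f = 2 - 1*1 = 2 - 1 = 1)
G(s, g) = 24 + g (G(s, g) = g + 24 = 24 + g)
X = 26
S(j, M) = -8 + M + j (S(j, M) = -8 + ((j + M) + 0) = -8 + ((M + j) + 0) = -8 + (M + j) = -8 + M + j)
-48 + S(-7, G(-2, f))*X = -48 + (-8 + (24 + 1) - 7)*26 = -48 + (-8 + 25 - 7)*26 = -48 + 10*26 = -48 + 260 = 212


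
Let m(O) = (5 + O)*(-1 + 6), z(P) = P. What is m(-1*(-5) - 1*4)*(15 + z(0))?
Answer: 450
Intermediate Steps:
m(O) = 25 + 5*O (m(O) = (5 + O)*5 = 25 + 5*O)
m(-1*(-5) - 1*4)*(15 + z(0)) = (25 + 5*(-1*(-5) - 1*4))*(15 + 0) = (25 + 5*(5 - 4))*15 = (25 + 5*1)*15 = (25 + 5)*15 = 30*15 = 450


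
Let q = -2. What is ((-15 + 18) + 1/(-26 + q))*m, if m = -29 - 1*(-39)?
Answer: 415/14 ≈ 29.643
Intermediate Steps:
m = 10 (m = -29 + 39 = 10)
((-15 + 18) + 1/(-26 + q))*m = ((-15 + 18) + 1/(-26 - 2))*10 = (3 + 1/(-28))*10 = (3 - 1/28)*10 = (83/28)*10 = 415/14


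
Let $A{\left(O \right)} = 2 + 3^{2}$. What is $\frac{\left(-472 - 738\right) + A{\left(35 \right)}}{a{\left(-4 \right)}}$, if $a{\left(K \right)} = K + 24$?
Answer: $- \frac{1199}{20} \approx -59.95$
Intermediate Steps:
$A{\left(O \right)} = 11$ ($A{\left(O \right)} = 2 + 9 = 11$)
$a{\left(K \right)} = 24 + K$
$\frac{\left(-472 - 738\right) + A{\left(35 \right)}}{a{\left(-4 \right)}} = \frac{\left(-472 - 738\right) + 11}{24 - 4} = \frac{-1210 + 11}{20} = \left(-1199\right) \frac{1}{20} = - \frac{1199}{20}$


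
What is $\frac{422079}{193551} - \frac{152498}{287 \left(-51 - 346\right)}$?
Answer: $\frac{25869133193}{7351002463} \approx 3.5191$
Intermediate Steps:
$\frac{422079}{193551} - \frac{152498}{287 \left(-51 - 346\right)} = 422079 \cdot \frac{1}{193551} - \frac{152498}{287 \left(-397\right)} = \frac{140693}{64517} - \frac{152498}{-113939} = \frac{140693}{64517} - - \frac{152498}{113939} = \frac{140693}{64517} + \frac{152498}{113939} = \frac{25869133193}{7351002463}$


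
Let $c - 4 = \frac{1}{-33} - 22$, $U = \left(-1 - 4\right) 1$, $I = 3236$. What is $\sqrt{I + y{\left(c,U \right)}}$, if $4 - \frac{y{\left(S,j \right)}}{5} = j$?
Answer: $\sqrt{3281} \approx 57.28$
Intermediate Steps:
$U = -5$ ($U = \left(-5\right) 1 = -5$)
$c = - \frac{595}{33}$ ($c = 4 + \left(\frac{1}{-33} - 22\right) = 4 - \frac{727}{33} = - \frac{595}{33} \approx -18.03$)
$y{\left(S,j \right)} = 20 - 5 j$
$\sqrt{I + y{\left(c,U \right)}} = \sqrt{3236 + \left(20 - -25\right)} = \sqrt{3236 + \left(20 + 25\right)} = \sqrt{3236 + 45} = \sqrt{3281}$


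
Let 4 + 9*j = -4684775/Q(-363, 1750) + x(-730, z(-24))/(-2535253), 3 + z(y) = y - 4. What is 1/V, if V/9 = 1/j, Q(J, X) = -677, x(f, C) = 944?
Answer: 11870223768863/139025668761 ≈ 85.381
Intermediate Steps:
z(y) = -7 + y (z(y) = -3 + (y - 4) = -3 + (-4 + y) = -7 + y)
j = 11870223768863/15447296529 (j = -4/9 + (-4684775/(-677) + 944/(-2535253))/9 = -4/9 + (-4684775*(-1/677) + 944*(-1/2535253))/9 = -4/9 + (4684775/677 - 944/2535253)/9 = -4/9 + (⅑)*(11877089233987/1716366281) = -4/9 + 11877089233987/15447296529 = 11870223768863/15447296529 ≈ 768.43)
V = 139025668761/11870223768863 (V = 9/(11870223768863/15447296529) = 9*(15447296529/11870223768863) = 139025668761/11870223768863 ≈ 0.011712)
1/V = 1/(139025668761/11870223768863) = 11870223768863/139025668761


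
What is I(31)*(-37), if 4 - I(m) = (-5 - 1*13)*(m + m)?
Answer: -41440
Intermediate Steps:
I(m) = 4 + 36*m (I(m) = 4 - (-5 - 1*13)*(m + m) = 4 - (-5 - 13)*2*m = 4 - (-18)*2*m = 4 - (-36)*m = 4 + 36*m)
I(31)*(-37) = (4 + 36*31)*(-37) = (4 + 1116)*(-37) = 1120*(-37) = -41440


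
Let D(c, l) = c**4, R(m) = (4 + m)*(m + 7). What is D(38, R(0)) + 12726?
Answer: 2097862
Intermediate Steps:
R(m) = (4 + m)*(7 + m)
D(38, R(0)) + 12726 = 38**4 + 12726 = 2085136 + 12726 = 2097862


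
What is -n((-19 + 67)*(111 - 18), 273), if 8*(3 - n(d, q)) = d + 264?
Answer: 588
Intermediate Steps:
n(d, q) = -30 - d/8 (n(d, q) = 3 - (d + 264)/8 = 3 - (264 + d)/8 = 3 + (-33 - d/8) = -30 - d/8)
-n((-19 + 67)*(111 - 18), 273) = -(-30 - (-19 + 67)*(111 - 18)/8) = -(-30 - 6*93) = -(-30 - ⅛*4464) = -(-30 - 558) = -1*(-588) = 588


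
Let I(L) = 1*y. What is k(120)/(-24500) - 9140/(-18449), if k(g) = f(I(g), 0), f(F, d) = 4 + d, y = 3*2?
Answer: 55964051/113000125 ≈ 0.49526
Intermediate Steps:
y = 6
I(L) = 6 (I(L) = 1*6 = 6)
k(g) = 4 (k(g) = 4 + 0 = 4)
k(120)/(-24500) - 9140/(-18449) = 4/(-24500) - 9140/(-18449) = 4*(-1/24500) - 9140*(-1/18449) = -1/6125 + 9140/18449 = 55964051/113000125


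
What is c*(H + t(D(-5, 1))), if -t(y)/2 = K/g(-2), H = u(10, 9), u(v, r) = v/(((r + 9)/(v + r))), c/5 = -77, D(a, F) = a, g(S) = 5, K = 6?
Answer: -28259/9 ≈ -3139.9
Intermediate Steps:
c = -385 (c = 5*(-77) = -385)
u(v, r) = v*(r + v)/(9 + r) (u(v, r) = v/(((9 + r)/(r + v))) = v*((r + v)/(9 + r)) = v*(r + v)/(9 + r))
H = 95/9 (H = 10*(9 + 10)/(9 + 9) = 10*19/18 = 10*(1/18)*19 = 95/9 ≈ 10.556)
t(y) = -12/5
c*(H + t(D(-5, 1))) = -385*(95/9 - 12/5) = -385*367/45 = -28259/9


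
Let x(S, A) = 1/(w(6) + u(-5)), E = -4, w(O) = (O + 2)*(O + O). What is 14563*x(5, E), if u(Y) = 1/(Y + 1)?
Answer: 58252/383 ≈ 152.09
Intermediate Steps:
u(Y) = 1/(1 + Y)
w(O) = 2*O*(2 + O) (w(O) = (2 + O)*(2*O) = 2*O*(2 + O))
x(S, A) = 4/383 (x(S, A) = 1/(2*6*(2 + 6) + 1/(1 - 5)) = 1/(2*6*8 + 1/(-4)) = 1/(96 - 1/4) = 1/(383/4) = 4/383)
14563*x(5, E) = 14563*(4/383) = 58252/383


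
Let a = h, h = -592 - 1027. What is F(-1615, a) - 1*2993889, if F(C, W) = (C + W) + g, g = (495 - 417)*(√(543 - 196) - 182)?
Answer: -3011319 + 78*√347 ≈ -3.0099e+6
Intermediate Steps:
h = -1619
a = -1619
g = -14196 + 78*√347 (g = 78*(√347 - 182) = 78*(-182 + √347) = -14196 + 78*√347 ≈ -12743.)
F(C, W) = -14196 + C + W + 78*√347 (F(C, W) = (C + W) + (-14196 + 78*√347) = -14196 + C + W + 78*√347)
F(-1615, a) - 1*2993889 = (-14196 - 1615 - 1619 + 78*√347) - 1*2993889 = (-17430 + 78*√347) - 2993889 = -3011319 + 78*√347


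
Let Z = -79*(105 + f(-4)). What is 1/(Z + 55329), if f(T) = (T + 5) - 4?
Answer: 1/47271 ≈ 2.1155e-5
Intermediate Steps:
f(T) = 1 + T (f(T) = (5 + T) - 4 = 1 + T)
Z = -8058 (Z = -79*(105 + (1 - 4)) = -79*(105 - 3) = -79*102 = -8058)
1/(Z + 55329) = 1/(-8058 + 55329) = 1/47271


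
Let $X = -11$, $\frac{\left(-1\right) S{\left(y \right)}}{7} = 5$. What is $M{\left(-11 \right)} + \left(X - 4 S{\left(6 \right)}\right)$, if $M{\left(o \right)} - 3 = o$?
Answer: $121$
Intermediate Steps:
$M{\left(o \right)} = 3 + o$
$S{\left(y \right)} = -35$ ($S{\left(y \right)} = \left(-7\right) 5 = -35$)
$M{\left(-11 \right)} + \left(X - 4 S{\left(6 \right)}\right) = \left(3 - 11\right) - -129 = -8 + \left(-11 + 140\right) = -8 + 129 = 121$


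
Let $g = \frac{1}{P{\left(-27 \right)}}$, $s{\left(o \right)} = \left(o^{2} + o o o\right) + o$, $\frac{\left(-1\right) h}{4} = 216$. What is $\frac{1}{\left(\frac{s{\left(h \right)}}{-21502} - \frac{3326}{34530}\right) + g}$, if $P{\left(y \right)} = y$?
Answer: $\frac{1670544135}{50051376578338} \approx 3.3377 \cdot 10^{-5}$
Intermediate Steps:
$h = -864$ ($h = \left(-4\right) 216 = -864$)
$s{\left(o \right)} = o + o^{2} + o^{3}$ ($s{\left(o \right)} = \left(o^{2} + o^{2} o\right) + o = \left(o^{2} + o^{3}\right) + o = o + o^{2} + o^{3}$)
$g = - \frac{1}{27}$ ($g = \frac{1}{-27} = - \frac{1}{27} \approx -0.037037$)
$\frac{1}{\left(\frac{s{\left(h \right)}}{-21502} - \frac{3326}{34530}\right) + g} = \frac{1}{\left(\frac{\left(-864\right) \left(1 - 864 + \left(-864\right)^{2}\right)}{-21502} - \frac{3326}{34530}\right) - \frac{1}{27}} = \frac{1}{\left(- 864 \left(1 - 864 + 746496\right) \left(- \frac{1}{21502}\right) - \frac{1663}{17265}\right) - \frac{1}{27}} = \frac{1}{\left(\left(-864\right) 745633 \left(- \frac{1}{21502}\right) - \frac{1663}{17265}\right) - \frac{1}{27}} = \frac{1}{\left(\left(-644226912\right) \left(- \frac{1}{21502}\right) - \frac{1663}{17265}\right) - \frac{1}{27}} = \frac{1}{\left(\frac{322113456}{10751} - \frac{1663}{17265}\right) - \frac{1}{27}} = \frac{1}{\frac{5561270938927}{185616015} - \frac{1}{27}} = \frac{1}{\frac{50051376578338}{1670544135}} = \frac{1670544135}{50051376578338}$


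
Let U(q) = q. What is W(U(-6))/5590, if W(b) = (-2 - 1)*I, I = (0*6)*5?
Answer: 0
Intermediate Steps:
I = 0 (I = 0*5 = 0)
W(b) = 0 (W(b) = (-2 - 1)*0 = -3*0 = 0)
W(U(-6))/5590 = 0/5590 = 0*(1/5590) = 0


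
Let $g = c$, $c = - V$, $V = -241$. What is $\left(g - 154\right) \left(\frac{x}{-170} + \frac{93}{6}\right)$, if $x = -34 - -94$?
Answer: $\frac{44805}{34} \approx 1317.8$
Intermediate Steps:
$x = 60$ ($x = -34 + 94 = 60$)
$c = 241$ ($c = \left(-1\right) \left(-241\right) = 241$)
$g = 241$
$\left(g - 154\right) \left(\frac{x}{-170} + \frac{93}{6}\right) = \left(241 - 154\right) \left(\frac{60}{-170} + \frac{93}{6}\right) = 87 \left(60 \left(- \frac{1}{170}\right) + 93 \cdot \frac{1}{6}\right) = 87 \left(- \frac{6}{17} + \frac{31}{2}\right) = 87 \cdot \frac{515}{34} = \frac{44805}{34}$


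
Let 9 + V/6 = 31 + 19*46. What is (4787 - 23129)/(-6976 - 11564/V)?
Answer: 3521664/1339805 ≈ 2.6285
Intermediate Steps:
V = 5376 (V = -54 + 6*(31 + 19*46) = -54 + 6*(31 + 874) = -54 + 6*905 = -54 + 5430 = 5376)
(4787 - 23129)/(-6976 - 11564/V) = (4787 - 23129)/(-6976 - 11564/5376) = -18342/(-6976 - 11564*1/5376) = -18342/(-6976 - 413/192) = -18342/(-1339805/192) = -18342*(-192/1339805) = 3521664/1339805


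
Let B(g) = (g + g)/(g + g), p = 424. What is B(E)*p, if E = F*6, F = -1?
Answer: 424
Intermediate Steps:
E = -6 (E = -1*6 = -6)
B(g) = 1 (B(g) = (2*g)/((2*g)) = (2*g)*(1/(2*g)) = 1)
B(E)*p = 1*424 = 424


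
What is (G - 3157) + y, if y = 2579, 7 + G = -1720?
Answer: -2305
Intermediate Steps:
G = -1727 (G = -7 - 1720 = -1727)
(G - 3157) + y = (-1727 - 3157) + 2579 = -4884 + 2579 = -2305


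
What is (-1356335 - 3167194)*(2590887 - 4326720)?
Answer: 7852090914657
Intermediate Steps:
(-1356335 - 3167194)*(2590887 - 4326720) = -4523529*(-1735833) = 7852090914657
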